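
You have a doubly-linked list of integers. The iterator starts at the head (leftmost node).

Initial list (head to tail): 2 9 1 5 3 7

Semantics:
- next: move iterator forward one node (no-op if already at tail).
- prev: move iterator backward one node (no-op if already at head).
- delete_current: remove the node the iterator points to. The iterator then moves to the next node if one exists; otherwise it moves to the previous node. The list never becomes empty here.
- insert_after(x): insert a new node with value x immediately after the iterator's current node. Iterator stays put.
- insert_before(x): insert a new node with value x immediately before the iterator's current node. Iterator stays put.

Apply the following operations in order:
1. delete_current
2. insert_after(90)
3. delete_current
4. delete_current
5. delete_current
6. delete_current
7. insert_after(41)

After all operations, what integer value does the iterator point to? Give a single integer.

Answer: 3

Derivation:
After 1 (delete_current): list=[9, 1, 5, 3, 7] cursor@9
After 2 (insert_after(90)): list=[9, 90, 1, 5, 3, 7] cursor@9
After 3 (delete_current): list=[90, 1, 5, 3, 7] cursor@90
After 4 (delete_current): list=[1, 5, 3, 7] cursor@1
After 5 (delete_current): list=[5, 3, 7] cursor@5
After 6 (delete_current): list=[3, 7] cursor@3
After 7 (insert_after(41)): list=[3, 41, 7] cursor@3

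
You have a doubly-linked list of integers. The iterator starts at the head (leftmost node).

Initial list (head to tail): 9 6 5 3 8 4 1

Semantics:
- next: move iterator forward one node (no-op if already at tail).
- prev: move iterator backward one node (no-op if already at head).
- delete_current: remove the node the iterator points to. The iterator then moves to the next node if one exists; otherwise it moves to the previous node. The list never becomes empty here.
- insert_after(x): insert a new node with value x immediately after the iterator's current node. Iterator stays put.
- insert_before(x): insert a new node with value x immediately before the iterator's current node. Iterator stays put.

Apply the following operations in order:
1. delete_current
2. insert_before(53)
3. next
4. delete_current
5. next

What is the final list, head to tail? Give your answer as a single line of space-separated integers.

Answer: 53 6 3 8 4 1

Derivation:
After 1 (delete_current): list=[6, 5, 3, 8, 4, 1] cursor@6
After 2 (insert_before(53)): list=[53, 6, 5, 3, 8, 4, 1] cursor@6
After 3 (next): list=[53, 6, 5, 3, 8, 4, 1] cursor@5
After 4 (delete_current): list=[53, 6, 3, 8, 4, 1] cursor@3
After 5 (next): list=[53, 6, 3, 8, 4, 1] cursor@8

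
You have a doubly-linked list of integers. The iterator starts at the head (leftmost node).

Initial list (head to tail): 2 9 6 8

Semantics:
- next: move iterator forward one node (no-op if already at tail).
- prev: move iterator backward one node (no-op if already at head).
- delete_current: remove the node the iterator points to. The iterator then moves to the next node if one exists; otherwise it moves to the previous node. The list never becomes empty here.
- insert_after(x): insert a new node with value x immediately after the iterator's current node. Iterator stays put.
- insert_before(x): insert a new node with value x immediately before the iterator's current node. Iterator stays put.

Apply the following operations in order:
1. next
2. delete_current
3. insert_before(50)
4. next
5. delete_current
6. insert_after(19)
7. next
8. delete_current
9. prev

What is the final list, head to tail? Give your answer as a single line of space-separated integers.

After 1 (next): list=[2, 9, 6, 8] cursor@9
After 2 (delete_current): list=[2, 6, 8] cursor@6
After 3 (insert_before(50)): list=[2, 50, 6, 8] cursor@6
After 4 (next): list=[2, 50, 6, 8] cursor@8
After 5 (delete_current): list=[2, 50, 6] cursor@6
After 6 (insert_after(19)): list=[2, 50, 6, 19] cursor@6
After 7 (next): list=[2, 50, 6, 19] cursor@19
After 8 (delete_current): list=[2, 50, 6] cursor@6
After 9 (prev): list=[2, 50, 6] cursor@50

Answer: 2 50 6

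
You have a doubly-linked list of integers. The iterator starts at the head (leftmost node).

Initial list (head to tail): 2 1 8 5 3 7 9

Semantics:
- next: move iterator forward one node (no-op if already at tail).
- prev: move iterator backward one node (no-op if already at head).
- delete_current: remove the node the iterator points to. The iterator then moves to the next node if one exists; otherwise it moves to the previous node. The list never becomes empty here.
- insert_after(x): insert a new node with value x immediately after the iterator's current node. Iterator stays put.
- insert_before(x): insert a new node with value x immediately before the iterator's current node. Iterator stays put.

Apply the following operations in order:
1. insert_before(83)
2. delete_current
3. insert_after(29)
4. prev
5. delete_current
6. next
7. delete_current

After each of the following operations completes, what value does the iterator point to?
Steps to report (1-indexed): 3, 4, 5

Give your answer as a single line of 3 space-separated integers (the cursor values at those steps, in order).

After 1 (insert_before(83)): list=[83, 2, 1, 8, 5, 3, 7, 9] cursor@2
After 2 (delete_current): list=[83, 1, 8, 5, 3, 7, 9] cursor@1
After 3 (insert_after(29)): list=[83, 1, 29, 8, 5, 3, 7, 9] cursor@1
After 4 (prev): list=[83, 1, 29, 8, 5, 3, 7, 9] cursor@83
After 5 (delete_current): list=[1, 29, 8, 5, 3, 7, 9] cursor@1
After 6 (next): list=[1, 29, 8, 5, 3, 7, 9] cursor@29
After 7 (delete_current): list=[1, 8, 5, 3, 7, 9] cursor@8

Answer: 1 83 1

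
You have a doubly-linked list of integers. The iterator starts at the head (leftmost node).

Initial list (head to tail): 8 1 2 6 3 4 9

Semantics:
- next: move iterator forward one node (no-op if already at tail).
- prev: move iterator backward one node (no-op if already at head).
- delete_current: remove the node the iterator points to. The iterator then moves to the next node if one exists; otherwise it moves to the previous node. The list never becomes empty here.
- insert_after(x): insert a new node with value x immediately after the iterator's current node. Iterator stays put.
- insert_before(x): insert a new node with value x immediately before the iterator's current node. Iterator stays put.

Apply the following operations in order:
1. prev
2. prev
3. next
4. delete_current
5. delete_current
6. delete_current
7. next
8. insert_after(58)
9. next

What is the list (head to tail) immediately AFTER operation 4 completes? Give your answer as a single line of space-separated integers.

Answer: 8 2 6 3 4 9

Derivation:
After 1 (prev): list=[8, 1, 2, 6, 3, 4, 9] cursor@8
After 2 (prev): list=[8, 1, 2, 6, 3, 4, 9] cursor@8
After 3 (next): list=[8, 1, 2, 6, 3, 4, 9] cursor@1
After 4 (delete_current): list=[8, 2, 6, 3, 4, 9] cursor@2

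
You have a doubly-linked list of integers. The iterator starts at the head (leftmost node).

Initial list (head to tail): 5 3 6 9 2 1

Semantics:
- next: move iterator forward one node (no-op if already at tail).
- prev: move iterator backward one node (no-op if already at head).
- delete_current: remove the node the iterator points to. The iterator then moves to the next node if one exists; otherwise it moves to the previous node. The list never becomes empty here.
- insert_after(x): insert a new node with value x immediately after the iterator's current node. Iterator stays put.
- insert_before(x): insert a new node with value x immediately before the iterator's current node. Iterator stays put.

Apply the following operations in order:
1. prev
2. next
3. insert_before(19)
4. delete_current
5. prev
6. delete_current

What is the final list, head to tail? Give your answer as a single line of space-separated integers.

Answer: 5 6 9 2 1

Derivation:
After 1 (prev): list=[5, 3, 6, 9, 2, 1] cursor@5
After 2 (next): list=[5, 3, 6, 9, 2, 1] cursor@3
After 3 (insert_before(19)): list=[5, 19, 3, 6, 9, 2, 1] cursor@3
After 4 (delete_current): list=[5, 19, 6, 9, 2, 1] cursor@6
After 5 (prev): list=[5, 19, 6, 9, 2, 1] cursor@19
After 6 (delete_current): list=[5, 6, 9, 2, 1] cursor@6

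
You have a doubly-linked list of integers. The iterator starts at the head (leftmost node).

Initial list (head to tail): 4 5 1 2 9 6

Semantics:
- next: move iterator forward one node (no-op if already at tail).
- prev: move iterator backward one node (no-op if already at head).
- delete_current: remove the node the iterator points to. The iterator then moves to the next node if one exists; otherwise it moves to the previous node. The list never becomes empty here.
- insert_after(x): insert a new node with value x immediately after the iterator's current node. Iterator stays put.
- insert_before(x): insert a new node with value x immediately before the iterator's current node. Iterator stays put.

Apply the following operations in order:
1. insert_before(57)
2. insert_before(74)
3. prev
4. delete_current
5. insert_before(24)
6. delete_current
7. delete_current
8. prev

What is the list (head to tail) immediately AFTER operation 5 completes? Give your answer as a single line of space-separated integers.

After 1 (insert_before(57)): list=[57, 4, 5, 1, 2, 9, 6] cursor@4
After 2 (insert_before(74)): list=[57, 74, 4, 5, 1, 2, 9, 6] cursor@4
After 3 (prev): list=[57, 74, 4, 5, 1, 2, 9, 6] cursor@74
After 4 (delete_current): list=[57, 4, 5, 1, 2, 9, 6] cursor@4
After 5 (insert_before(24)): list=[57, 24, 4, 5, 1, 2, 9, 6] cursor@4

Answer: 57 24 4 5 1 2 9 6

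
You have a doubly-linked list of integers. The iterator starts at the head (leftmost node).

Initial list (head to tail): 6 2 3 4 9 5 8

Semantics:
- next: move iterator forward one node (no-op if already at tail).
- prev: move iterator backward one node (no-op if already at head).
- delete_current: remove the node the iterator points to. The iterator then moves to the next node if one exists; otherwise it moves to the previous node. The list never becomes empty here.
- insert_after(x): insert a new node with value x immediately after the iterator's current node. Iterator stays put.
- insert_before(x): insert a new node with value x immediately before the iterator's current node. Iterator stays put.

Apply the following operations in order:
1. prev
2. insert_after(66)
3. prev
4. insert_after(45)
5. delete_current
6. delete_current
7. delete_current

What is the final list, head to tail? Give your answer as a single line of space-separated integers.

Answer: 2 3 4 9 5 8

Derivation:
After 1 (prev): list=[6, 2, 3, 4, 9, 5, 8] cursor@6
After 2 (insert_after(66)): list=[6, 66, 2, 3, 4, 9, 5, 8] cursor@6
After 3 (prev): list=[6, 66, 2, 3, 4, 9, 5, 8] cursor@6
After 4 (insert_after(45)): list=[6, 45, 66, 2, 3, 4, 9, 5, 8] cursor@6
After 5 (delete_current): list=[45, 66, 2, 3, 4, 9, 5, 8] cursor@45
After 6 (delete_current): list=[66, 2, 3, 4, 9, 5, 8] cursor@66
After 7 (delete_current): list=[2, 3, 4, 9, 5, 8] cursor@2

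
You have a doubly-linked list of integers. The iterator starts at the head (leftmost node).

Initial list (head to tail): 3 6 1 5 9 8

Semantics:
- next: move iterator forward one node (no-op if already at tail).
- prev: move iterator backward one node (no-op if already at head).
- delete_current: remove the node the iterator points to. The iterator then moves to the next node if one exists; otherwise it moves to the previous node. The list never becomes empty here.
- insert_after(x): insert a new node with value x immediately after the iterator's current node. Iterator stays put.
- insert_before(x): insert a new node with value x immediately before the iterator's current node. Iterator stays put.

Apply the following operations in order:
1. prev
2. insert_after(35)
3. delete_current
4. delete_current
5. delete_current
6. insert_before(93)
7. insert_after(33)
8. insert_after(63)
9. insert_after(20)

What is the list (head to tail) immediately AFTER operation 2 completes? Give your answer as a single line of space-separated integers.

After 1 (prev): list=[3, 6, 1, 5, 9, 8] cursor@3
After 2 (insert_after(35)): list=[3, 35, 6, 1, 5, 9, 8] cursor@3

Answer: 3 35 6 1 5 9 8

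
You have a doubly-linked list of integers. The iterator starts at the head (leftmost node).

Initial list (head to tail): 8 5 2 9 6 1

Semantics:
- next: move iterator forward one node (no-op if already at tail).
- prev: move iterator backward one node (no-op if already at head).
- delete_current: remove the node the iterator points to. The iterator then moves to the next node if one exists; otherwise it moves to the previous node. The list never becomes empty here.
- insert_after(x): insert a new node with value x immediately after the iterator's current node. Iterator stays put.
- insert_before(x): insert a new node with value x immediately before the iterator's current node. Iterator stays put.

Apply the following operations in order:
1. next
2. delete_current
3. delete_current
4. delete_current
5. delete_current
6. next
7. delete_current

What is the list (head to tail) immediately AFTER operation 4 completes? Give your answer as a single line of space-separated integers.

After 1 (next): list=[8, 5, 2, 9, 6, 1] cursor@5
After 2 (delete_current): list=[8, 2, 9, 6, 1] cursor@2
After 3 (delete_current): list=[8, 9, 6, 1] cursor@9
After 4 (delete_current): list=[8, 6, 1] cursor@6

Answer: 8 6 1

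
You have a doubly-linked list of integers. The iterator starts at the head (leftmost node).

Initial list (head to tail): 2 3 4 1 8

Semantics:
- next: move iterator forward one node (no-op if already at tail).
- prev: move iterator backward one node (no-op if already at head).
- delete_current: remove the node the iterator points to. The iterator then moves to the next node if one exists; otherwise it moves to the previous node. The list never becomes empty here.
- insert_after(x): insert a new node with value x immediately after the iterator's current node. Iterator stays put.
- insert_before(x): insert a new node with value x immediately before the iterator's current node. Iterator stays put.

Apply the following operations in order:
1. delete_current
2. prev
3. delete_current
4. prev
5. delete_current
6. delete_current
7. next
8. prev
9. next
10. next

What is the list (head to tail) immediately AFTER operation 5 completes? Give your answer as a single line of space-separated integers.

After 1 (delete_current): list=[3, 4, 1, 8] cursor@3
After 2 (prev): list=[3, 4, 1, 8] cursor@3
After 3 (delete_current): list=[4, 1, 8] cursor@4
After 4 (prev): list=[4, 1, 8] cursor@4
After 5 (delete_current): list=[1, 8] cursor@1

Answer: 1 8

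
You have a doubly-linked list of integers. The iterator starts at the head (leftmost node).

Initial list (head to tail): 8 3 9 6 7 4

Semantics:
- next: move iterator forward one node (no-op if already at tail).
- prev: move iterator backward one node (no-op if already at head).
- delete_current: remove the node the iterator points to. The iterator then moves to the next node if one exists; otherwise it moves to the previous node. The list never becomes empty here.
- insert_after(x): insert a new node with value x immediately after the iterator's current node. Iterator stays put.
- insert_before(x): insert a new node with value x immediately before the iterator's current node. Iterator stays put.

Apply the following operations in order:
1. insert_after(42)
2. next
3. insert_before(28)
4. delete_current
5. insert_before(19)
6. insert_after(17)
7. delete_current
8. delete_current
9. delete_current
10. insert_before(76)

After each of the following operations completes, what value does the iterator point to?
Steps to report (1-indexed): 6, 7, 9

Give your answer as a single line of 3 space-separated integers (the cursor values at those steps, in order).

Answer: 3 17 6

Derivation:
After 1 (insert_after(42)): list=[8, 42, 3, 9, 6, 7, 4] cursor@8
After 2 (next): list=[8, 42, 3, 9, 6, 7, 4] cursor@42
After 3 (insert_before(28)): list=[8, 28, 42, 3, 9, 6, 7, 4] cursor@42
After 4 (delete_current): list=[8, 28, 3, 9, 6, 7, 4] cursor@3
After 5 (insert_before(19)): list=[8, 28, 19, 3, 9, 6, 7, 4] cursor@3
After 6 (insert_after(17)): list=[8, 28, 19, 3, 17, 9, 6, 7, 4] cursor@3
After 7 (delete_current): list=[8, 28, 19, 17, 9, 6, 7, 4] cursor@17
After 8 (delete_current): list=[8, 28, 19, 9, 6, 7, 4] cursor@9
After 9 (delete_current): list=[8, 28, 19, 6, 7, 4] cursor@6
After 10 (insert_before(76)): list=[8, 28, 19, 76, 6, 7, 4] cursor@6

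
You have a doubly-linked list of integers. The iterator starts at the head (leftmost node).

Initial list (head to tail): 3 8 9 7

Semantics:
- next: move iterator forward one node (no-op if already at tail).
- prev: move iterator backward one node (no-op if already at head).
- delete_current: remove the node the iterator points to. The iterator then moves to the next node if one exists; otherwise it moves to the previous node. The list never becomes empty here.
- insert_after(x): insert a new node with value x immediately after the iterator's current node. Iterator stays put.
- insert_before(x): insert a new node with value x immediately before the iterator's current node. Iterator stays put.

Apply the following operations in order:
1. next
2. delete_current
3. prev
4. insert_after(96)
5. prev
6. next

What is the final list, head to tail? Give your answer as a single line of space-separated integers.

After 1 (next): list=[3, 8, 9, 7] cursor@8
After 2 (delete_current): list=[3, 9, 7] cursor@9
After 3 (prev): list=[3, 9, 7] cursor@3
After 4 (insert_after(96)): list=[3, 96, 9, 7] cursor@3
After 5 (prev): list=[3, 96, 9, 7] cursor@3
After 6 (next): list=[3, 96, 9, 7] cursor@96

Answer: 3 96 9 7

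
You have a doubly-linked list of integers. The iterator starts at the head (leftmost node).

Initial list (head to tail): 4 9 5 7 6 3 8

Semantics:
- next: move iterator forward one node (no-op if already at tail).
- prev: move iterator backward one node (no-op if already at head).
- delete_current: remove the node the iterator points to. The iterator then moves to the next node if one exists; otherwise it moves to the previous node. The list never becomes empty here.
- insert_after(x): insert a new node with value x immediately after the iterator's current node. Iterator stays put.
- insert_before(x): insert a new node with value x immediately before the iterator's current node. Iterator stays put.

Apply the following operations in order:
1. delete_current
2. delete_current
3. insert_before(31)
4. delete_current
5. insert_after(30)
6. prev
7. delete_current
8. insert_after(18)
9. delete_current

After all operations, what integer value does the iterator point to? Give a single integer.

Answer: 18

Derivation:
After 1 (delete_current): list=[9, 5, 7, 6, 3, 8] cursor@9
After 2 (delete_current): list=[5, 7, 6, 3, 8] cursor@5
After 3 (insert_before(31)): list=[31, 5, 7, 6, 3, 8] cursor@5
After 4 (delete_current): list=[31, 7, 6, 3, 8] cursor@7
After 5 (insert_after(30)): list=[31, 7, 30, 6, 3, 8] cursor@7
After 6 (prev): list=[31, 7, 30, 6, 3, 8] cursor@31
After 7 (delete_current): list=[7, 30, 6, 3, 8] cursor@7
After 8 (insert_after(18)): list=[7, 18, 30, 6, 3, 8] cursor@7
After 9 (delete_current): list=[18, 30, 6, 3, 8] cursor@18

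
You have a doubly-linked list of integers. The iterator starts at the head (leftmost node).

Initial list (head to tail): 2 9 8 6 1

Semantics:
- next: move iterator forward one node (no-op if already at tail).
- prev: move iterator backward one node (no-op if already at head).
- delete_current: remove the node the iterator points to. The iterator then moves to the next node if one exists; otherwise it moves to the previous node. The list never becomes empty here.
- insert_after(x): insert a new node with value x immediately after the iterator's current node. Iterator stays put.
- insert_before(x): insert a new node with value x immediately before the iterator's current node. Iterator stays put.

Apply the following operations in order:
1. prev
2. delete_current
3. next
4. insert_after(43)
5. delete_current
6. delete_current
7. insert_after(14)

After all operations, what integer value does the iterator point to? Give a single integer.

Answer: 6

Derivation:
After 1 (prev): list=[2, 9, 8, 6, 1] cursor@2
After 2 (delete_current): list=[9, 8, 6, 1] cursor@9
After 3 (next): list=[9, 8, 6, 1] cursor@8
After 4 (insert_after(43)): list=[9, 8, 43, 6, 1] cursor@8
After 5 (delete_current): list=[9, 43, 6, 1] cursor@43
After 6 (delete_current): list=[9, 6, 1] cursor@6
After 7 (insert_after(14)): list=[9, 6, 14, 1] cursor@6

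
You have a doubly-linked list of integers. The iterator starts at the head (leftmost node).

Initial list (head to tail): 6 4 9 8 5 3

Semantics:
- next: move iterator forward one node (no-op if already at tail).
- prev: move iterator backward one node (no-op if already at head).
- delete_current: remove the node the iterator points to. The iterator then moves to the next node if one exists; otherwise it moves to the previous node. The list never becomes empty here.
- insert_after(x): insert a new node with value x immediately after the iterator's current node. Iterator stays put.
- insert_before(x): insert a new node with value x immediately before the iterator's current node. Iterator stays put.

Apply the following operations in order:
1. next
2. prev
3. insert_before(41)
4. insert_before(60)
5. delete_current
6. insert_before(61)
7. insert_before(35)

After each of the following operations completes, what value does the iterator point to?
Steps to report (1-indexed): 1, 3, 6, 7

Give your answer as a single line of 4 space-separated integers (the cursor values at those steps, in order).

After 1 (next): list=[6, 4, 9, 8, 5, 3] cursor@4
After 2 (prev): list=[6, 4, 9, 8, 5, 3] cursor@6
After 3 (insert_before(41)): list=[41, 6, 4, 9, 8, 5, 3] cursor@6
After 4 (insert_before(60)): list=[41, 60, 6, 4, 9, 8, 5, 3] cursor@6
After 5 (delete_current): list=[41, 60, 4, 9, 8, 5, 3] cursor@4
After 6 (insert_before(61)): list=[41, 60, 61, 4, 9, 8, 5, 3] cursor@4
After 7 (insert_before(35)): list=[41, 60, 61, 35, 4, 9, 8, 5, 3] cursor@4

Answer: 4 6 4 4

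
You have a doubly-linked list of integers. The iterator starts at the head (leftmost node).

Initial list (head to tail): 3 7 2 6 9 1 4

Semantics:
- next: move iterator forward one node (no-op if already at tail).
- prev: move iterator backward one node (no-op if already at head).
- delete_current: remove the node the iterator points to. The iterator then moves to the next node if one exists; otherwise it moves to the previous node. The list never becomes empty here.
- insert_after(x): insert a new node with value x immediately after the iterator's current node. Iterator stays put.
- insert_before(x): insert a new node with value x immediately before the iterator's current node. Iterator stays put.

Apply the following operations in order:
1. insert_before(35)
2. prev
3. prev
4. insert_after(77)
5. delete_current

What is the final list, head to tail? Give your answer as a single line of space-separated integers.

After 1 (insert_before(35)): list=[35, 3, 7, 2, 6, 9, 1, 4] cursor@3
After 2 (prev): list=[35, 3, 7, 2, 6, 9, 1, 4] cursor@35
After 3 (prev): list=[35, 3, 7, 2, 6, 9, 1, 4] cursor@35
After 4 (insert_after(77)): list=[35, 77, 3, 7, 2, 6, 9, 1, 4] cursor@35
After 5 (delete_current): list=[77, 3, 7, 2, 6, 9, 1, 4] cursor@77

Answer: 77 3 7 2 6 9 1 4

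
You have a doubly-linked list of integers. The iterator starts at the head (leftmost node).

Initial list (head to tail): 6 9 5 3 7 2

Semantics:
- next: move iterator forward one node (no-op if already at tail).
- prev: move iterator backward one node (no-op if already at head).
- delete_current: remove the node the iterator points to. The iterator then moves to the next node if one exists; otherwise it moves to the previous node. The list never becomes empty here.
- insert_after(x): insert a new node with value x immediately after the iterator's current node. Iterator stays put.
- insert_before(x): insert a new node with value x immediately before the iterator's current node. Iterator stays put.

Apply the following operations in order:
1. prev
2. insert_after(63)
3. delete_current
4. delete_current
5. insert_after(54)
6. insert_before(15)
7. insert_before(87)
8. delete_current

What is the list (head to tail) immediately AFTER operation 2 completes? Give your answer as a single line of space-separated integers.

Answer: 6 63 9 5 3 7 2

Derivation:
After 1 (prev): list=[6, 9, 5, 3, 7, 2] cursor@6
After 2 (insert_after(63)): list=[6, 63, 9, 5, 3, 7, 2] cursor@6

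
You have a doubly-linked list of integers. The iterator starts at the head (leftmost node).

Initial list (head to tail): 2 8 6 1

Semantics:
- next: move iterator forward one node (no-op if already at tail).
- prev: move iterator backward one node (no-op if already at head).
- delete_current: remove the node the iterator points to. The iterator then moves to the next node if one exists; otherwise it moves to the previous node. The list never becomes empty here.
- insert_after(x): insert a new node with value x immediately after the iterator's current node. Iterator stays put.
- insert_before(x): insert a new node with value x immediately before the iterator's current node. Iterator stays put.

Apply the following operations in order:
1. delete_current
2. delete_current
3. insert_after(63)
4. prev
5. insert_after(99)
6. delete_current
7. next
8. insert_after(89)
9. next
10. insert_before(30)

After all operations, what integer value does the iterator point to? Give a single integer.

Answer: 89

Derivation:
After 1 (delete_current): list=[8, 6, 1] cursor@8
After 2 (delete_current): list=[6, 1] cursor@6
After 3 (insert_after(63)): list=[6, 63, 1] cursor@6
After 4 (prev): list=[6, 63, 1] cursor@6
After 5 (insert_after(99)): list=[6, 99, 63, 1] cursor@6
After 6 (delete_current): list=[99, 63, 1] cursor@99
After 7 (next): list=[99, 63, 1] cursor@63
After 8 (insert_after(89)): list=[99, 63, 89, 1] cursor@63
After 9 (next): list=[99, 63, 89, 1] cursor@89
After 10 (insert_before(30)): list=[99, 63, 30, 89, 1] cursor@89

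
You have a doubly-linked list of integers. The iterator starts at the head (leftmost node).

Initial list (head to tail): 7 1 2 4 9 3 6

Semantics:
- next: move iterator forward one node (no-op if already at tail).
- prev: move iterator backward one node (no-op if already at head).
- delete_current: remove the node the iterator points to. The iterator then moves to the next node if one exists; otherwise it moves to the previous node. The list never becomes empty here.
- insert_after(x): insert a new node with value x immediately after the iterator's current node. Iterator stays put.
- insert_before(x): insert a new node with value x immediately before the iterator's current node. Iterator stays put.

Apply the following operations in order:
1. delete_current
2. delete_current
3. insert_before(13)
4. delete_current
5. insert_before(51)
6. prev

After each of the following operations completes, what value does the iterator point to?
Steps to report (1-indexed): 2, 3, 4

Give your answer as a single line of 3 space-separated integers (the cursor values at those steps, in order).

After 1 (delete_current): list=[1, 2, 4, 9, 3, 6] cursor@1
After 2 (delete_current): list=[2, 4, 9, 3, 6] cursor@2
After 3 (insert_before(13)): list=[13, 2, 4, 9, 3, 6] cursor@2
After 4 (delete_current): list=[13, 4, 9, 3, 6] cursor@4
After 5 (insert_before(51)): list=[13, 51, 4, 9, 3, 6] cursor@4
After 6 (prev): list=[13, 51, 4, 9, 3, 6] cursor@51

Answer: 2 2 4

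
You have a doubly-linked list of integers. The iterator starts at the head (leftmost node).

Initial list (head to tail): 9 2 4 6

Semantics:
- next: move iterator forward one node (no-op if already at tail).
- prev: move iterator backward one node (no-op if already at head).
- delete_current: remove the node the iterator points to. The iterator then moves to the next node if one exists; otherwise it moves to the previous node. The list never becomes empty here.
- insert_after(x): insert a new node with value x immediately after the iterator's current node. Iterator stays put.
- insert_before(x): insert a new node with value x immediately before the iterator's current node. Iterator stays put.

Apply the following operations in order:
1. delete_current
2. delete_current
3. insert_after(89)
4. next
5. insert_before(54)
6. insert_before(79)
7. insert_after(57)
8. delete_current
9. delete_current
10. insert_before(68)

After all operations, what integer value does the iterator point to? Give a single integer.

After 1 (delete_current): list=[2, 4, 6] cursor@2
After 2 (delete_current): list=[4, 6] cursor@4
After 3 (insert_after(89)): list=[4, 89, 6] cursor@4
After 4 (next): list=[4, 89, 6] cursor@89
After 5 (insert_before(54)): list=[4, 54, 89, 6] cursor@89
After 6 (insert_before(79)): list=[4, 54, 79, 89, 6] cursor@89
After 7 (insert_after(57)): list=[4, 54, 79, 89, 57, 6] cursor@89
After 8 (delete_current): list=[4, 54, 79, 57, 6] cursor@57
After 9 (delete_current): list=[4, 54, 79, 6] cursor@6
After 10 (insert_before(68)): list=[4, 54, 79, 68, 6] cursor@6

Answer: 6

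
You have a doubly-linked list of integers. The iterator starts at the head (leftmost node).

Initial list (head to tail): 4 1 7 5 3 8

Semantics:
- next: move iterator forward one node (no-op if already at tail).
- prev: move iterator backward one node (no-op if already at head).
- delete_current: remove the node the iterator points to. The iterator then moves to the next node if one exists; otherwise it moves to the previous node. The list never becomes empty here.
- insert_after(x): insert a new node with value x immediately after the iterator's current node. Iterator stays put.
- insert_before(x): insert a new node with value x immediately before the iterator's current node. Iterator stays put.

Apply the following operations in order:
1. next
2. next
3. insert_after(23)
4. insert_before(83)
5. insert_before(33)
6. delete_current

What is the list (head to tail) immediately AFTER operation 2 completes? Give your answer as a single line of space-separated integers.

Answer: 4 1 7 5 3 8

Derivation:
After 1 (next): list=[4, 1, 7, 5, 3, 8] cursor@1
After 2 (next): list=[4, 1, 7, 5, 3, 8] cursor@7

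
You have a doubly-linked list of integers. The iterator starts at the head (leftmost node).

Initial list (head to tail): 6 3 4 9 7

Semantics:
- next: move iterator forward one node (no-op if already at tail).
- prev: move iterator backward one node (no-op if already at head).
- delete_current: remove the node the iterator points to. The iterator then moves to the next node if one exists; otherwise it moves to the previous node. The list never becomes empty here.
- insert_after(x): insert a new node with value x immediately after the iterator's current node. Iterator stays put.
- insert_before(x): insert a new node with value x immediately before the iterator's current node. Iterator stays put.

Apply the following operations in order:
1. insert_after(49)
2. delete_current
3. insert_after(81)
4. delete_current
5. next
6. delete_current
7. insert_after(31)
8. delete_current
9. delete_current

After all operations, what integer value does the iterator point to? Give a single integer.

After 1 (insert_after(49)): list=[6, 49, 3, 4, 9, 7] cursor@6
After 2 (delete_current): list=[49, 3, 4, 9, 7] cursor@49
After 3 (insert_after(81)): list=[49, 81, 3, 4, 9, 7] cursor@49
After 4 (delete_current): list=[81, 3, 4, 9, 7] cursor@81
After 5 (next): list=[81, 3, 4, 9, 7] cursor@3
After 6 (delete_current): list=[81, 4, 9, 7] cursor@4
After 7 (insert_after(31)): list=[81, 4, 31, 9, 7] cursor@4
After 8 (delete_current): list=[81, 31, 9, 7] cursor@31
After 9 (delete_current): list=[81, 9, 7] cursor@9

Answer: 9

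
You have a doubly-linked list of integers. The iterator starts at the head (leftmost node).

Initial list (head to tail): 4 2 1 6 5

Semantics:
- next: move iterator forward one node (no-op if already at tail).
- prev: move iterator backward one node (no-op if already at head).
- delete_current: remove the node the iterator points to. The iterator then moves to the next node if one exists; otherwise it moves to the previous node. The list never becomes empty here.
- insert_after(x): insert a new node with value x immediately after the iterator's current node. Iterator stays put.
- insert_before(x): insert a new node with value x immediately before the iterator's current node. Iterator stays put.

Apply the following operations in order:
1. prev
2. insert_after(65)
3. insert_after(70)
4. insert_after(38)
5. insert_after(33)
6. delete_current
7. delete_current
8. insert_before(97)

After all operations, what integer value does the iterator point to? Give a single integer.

After 1 (prev): list=[4, 2, 1, 6, 5] cursor@4
After 2 (insert_after(65)): list=[4, 65, 2, 1, 6, 5] cursor@4
After 3 (insert_after(70)): list=[4, 70, 65, 2, 1, 6, 5] cursor@4
After 4 (insert_after(38)): list=[4, 38, 70, 65, 2, 1, 6, 5] cursor@4
After 5 (insert_after(33)): list=[4, 33, 38, 70, 65, 2, 1, 6, 5] cursor@4
After 6 (delete_current): list=[33, 38, 70, 65, 2, 1, 6, 5] cursor@33
After 7 (delete_current): list=[38, 70, 65, 2, 1, 6, 5] cursor@38
After 8 (insert_before(97)): list=[97, 38, 70, 65, 2, 1, 6, 5] cursor@38

Answer: 38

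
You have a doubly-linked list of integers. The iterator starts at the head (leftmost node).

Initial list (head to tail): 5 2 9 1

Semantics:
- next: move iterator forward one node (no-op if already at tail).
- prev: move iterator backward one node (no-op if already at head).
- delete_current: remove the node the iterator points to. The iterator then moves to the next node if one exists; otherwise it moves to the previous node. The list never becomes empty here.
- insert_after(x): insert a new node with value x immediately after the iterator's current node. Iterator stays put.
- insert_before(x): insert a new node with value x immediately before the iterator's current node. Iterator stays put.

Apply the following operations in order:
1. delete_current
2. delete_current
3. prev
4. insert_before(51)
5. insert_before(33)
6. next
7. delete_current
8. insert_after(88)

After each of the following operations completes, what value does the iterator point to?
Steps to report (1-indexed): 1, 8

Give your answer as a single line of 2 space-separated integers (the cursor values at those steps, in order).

Answer: 2 9

Derivation:
After 1 (delete_current): list=[2, 9, 1] cursor@2
After 2 (delete_current): list=[9, 1] cursor@9
After 3 (prev): list=[9, 1] cursor@9
After 4 (insert_before(51)): list=[51, 9, 1] cursor@9
After 5 (insert_before(33)): list=[51, 33, 9, 1] cursor@9
After 6 (next): list=[51, 33, 9, 1] cursor@1
After 7 (delete_current): list=[51, 33, 9] cursor@9
After 8 (insert_after(88)): list=[51, 33, 9, 88] cursor@9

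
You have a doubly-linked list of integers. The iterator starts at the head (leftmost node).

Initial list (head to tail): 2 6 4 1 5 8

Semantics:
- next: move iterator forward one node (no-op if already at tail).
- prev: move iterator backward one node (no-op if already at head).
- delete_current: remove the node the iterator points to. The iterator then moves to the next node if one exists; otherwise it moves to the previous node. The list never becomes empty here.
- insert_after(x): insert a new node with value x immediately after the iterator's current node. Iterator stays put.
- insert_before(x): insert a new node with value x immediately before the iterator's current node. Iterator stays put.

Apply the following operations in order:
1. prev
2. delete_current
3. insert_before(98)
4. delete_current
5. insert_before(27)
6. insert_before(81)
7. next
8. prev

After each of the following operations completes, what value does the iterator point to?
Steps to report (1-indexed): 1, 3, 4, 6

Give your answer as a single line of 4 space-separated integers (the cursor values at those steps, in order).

Answer: 2 6 4 4

Derivation:
After 1 (prev): list=[2, 6, 4, 1, 5, 8] cursor@2
After 2 (delete_current): list=[6, 4, 1, 5, 8] cursor@6
After 3 (insert_before(98)): list=[98, 6, 4, 1, 5, 8] cursor@6
After 4 (delete_current): list=[98, 4, 1, 5, 8] cursor@4
After 5 (insert_before(27)): list=[98, 27, 4, 1, 5, 8] cursor@4
After 6 (insert_before(81)): list=[98, 27, 81, 4, 1, 5, 8] cursor@4
After 7 (next): list=[98, 27, 81, 4, 1, 5, 8] cursor@1
After 8 (prev): list=[98, 27, 81, 4, 1, 5, 8] cursor@4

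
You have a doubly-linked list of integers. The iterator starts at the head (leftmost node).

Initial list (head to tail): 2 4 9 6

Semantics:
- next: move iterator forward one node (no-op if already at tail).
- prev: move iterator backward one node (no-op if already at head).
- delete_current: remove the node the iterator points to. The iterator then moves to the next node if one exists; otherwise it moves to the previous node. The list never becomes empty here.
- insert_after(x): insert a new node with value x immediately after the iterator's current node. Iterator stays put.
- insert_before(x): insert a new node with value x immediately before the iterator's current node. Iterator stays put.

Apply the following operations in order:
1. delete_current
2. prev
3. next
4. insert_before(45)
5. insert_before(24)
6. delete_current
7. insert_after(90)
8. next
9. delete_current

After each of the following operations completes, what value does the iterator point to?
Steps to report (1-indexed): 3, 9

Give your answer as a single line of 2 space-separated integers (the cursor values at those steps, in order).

Answer: 9 6

Derivation:
After 1 (delete_current): list=[4, 9, 6] cursor@4
After 2 (prev): list=[4, 9, 6] cursor@4
After 3 (next): list=[4, 9, 6] cursor@9
After 4 (insert_before(45)): list=[4, 45, 9, 6] cursor@9
After 5 (insert_before(24)): list=[4, 45, 24, 9, 6] cursor@9
After 6 (delete_current): list=[4, 45, 24, 6] cursor@6
After 7 (insert_after(90)): list=[4, 45, 24, 6, 90] cursor@6
After 8 (next): list=[4, 45, 24, 6, 90] cursor@90
After 9 (delete_current): list=[4, 45, 24, 6] cursor@6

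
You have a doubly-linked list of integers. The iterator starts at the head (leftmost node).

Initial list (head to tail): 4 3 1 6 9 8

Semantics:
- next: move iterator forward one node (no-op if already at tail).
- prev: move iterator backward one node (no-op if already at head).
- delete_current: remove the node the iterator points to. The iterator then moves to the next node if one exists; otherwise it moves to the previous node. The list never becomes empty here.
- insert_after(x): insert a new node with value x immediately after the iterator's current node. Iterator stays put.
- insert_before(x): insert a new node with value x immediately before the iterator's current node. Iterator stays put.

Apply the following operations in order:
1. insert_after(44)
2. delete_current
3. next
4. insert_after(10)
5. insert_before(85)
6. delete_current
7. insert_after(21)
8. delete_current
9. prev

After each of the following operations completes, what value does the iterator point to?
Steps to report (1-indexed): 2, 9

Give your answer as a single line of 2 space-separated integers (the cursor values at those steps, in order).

Answer: 44 85

Derivation:
After 1 (insert_after(44)): list=[4, 44, 3, 1, 6, 9, 8] cursor@4
After 2 (delete_current): list=[44, 3, 1, 6, 9, 8] cursor@44
After 3 (next): list=[44, 3, 1, 6, 9, 8] cursor@3
After 4 (insert_after(10)): list=[44, 3, 10, 1, 6, 9, 8] cursor@3
After 5 (insert_before(85)): list=[44, 85, 3, 10, 1, 6, 9, 8] cursor@3
After 6 (delete_current): list=[44, 85, 10, 1, 6, 9, 8] cursor@10
After 7 (insert_after(21)): list=[44, 85, 10, 21, 1, 6, 9, 8] cursor@10
After 8 (delete_current): list=[44, 85, 21, 1, 6, 9, 8] cursor@21
After 9 (prev): list=[44, 85, 21, 1, 6, 9, 8] cursor@85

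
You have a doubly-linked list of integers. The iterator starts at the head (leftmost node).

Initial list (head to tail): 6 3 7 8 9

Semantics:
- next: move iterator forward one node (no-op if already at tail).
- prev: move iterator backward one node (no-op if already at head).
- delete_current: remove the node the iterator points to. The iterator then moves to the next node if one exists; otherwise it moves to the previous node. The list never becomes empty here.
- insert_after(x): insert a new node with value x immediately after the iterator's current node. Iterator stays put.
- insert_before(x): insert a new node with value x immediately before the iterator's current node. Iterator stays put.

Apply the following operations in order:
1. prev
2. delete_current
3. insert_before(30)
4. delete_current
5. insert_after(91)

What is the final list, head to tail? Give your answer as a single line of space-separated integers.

After 1 (prev): list=[6, 3, 7, 8, 9] cursor@6
After 2 (delete_current): list=[3, 7, 8, 9] cursor@3
After 3 (insert_before(30)): list=[30, 3, 7, 8, 9] cursor@3
After 4 (delete_current): list=[30, 7, 8, 9] cursor@7
After 5 (insert_after(91)): list=[30, 7, 91, 8, 9] cursor@7

Answer: 30 7 91 8 9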